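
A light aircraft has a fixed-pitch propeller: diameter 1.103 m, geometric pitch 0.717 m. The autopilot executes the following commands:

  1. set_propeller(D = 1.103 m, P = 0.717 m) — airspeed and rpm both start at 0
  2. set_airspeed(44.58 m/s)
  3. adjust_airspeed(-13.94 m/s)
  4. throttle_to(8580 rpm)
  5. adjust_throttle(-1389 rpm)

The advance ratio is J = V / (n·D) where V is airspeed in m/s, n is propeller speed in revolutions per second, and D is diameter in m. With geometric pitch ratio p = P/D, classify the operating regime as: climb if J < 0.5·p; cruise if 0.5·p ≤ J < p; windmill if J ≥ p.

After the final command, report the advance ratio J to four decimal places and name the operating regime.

set_propeller: D = 1.103 m, P = 0.717 m (p = P/D = 0.650045); state ← (V=0, rpm=0)
set_airspeed(44.58): V ← 44.58 m/s
adjust_airspeed(-13.94): V ← 44.58 -13.94 = 30.64 m/s
throttle_to(8580): rpm ← 8580
adjust_throttle(-1389): rpm ← 8580 -1389 = 7191
final state: V = 30.64 m/s, rpm = 7191 → n = rpm/60 = 119.850000 rev/s
J = V / (n·D) = 30.64 / (119.850000 × 1.103) = 0.231780
regime bands: climb J<0.3250 | cruise [0.3250, 0.6500) | windmill J≥0.6500
J = 0.2318 → climb

J = 0.2318, regime = climb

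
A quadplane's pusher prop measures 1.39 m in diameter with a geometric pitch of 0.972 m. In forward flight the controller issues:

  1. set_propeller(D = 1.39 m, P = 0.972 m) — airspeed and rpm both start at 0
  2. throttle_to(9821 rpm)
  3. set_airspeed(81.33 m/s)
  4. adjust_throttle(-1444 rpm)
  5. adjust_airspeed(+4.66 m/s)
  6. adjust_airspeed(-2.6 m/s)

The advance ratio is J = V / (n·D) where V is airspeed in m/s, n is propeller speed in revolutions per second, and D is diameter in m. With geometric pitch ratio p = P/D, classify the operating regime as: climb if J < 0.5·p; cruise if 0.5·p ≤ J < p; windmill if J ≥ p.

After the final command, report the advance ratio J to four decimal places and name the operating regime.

set_propeller: D = 1.39 m, P = 0.972 m (p = P/D = 0.699281); state ← (V=0, rpm=0)
throttle_to(9821): rpm ← 9821
set_airspeed(81.33): V ← 81.33 m/s
adjust_throttle(-1444): rpm ← 9821 -1444 = 8377
adjust_airspeed(+4.66): V ← 81.33 +4.66 = 85.99 m/s
adjust_airspeed(-2.6): V ← 85.99 -2.6 = 83.39 m/s
final state: V = 83.39 m/s, rpm = 8377 → n = rpm/60 = 139.616667 rev/s
J = V / (n·D) = 83.39 / (139.616667 × 1.39) = 0.429697
regime bands: climb J<0.3496 | cruise [0.3496, 0.6993) | windmill J≥0.6993
J = 0.4297 → cruise

J = 0.4297, regime = cruise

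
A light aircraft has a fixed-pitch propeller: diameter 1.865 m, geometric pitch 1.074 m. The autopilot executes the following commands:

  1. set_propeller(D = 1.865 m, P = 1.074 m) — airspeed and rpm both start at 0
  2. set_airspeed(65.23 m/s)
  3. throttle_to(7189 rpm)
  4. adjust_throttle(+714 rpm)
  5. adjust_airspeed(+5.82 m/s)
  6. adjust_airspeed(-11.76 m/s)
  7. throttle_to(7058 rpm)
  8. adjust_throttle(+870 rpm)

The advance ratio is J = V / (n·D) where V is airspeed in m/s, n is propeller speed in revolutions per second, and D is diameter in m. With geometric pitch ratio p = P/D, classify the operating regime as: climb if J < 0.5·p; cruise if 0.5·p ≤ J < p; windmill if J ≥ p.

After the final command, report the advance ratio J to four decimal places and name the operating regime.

J = 0.2406, regime = climb

set_propeller: D = 1.865 m, P = 1.074 m (p = P/D = 0.575871); state ← (V=0, rpm=0)
set_airspeed(65.23): V ← 65.23 m/s
throttle_to(7189): rpm ← 7189
adjust_throttle(+714): rpm ← 7189 +714 = 7903
adjust_airspeed(+5.82): V ← 65.23 +5.82 = 71.05 m/s
adjust_airspeed(-11.76): V ← 71.05 -11.76 = 59.29 m/s
throttle_to(7058): rpm ← 7058
adjust_throttle(+870): rpm ← 7058 +870 = 7928
final state: V = 59.29 m/s, rpm = 7928 → n = rpm/60 = 132.133333 rev/s
J = V / (n·D) = 59.29 / (132.133333 × 1.865) = 0.240597
regime bands: climb J<0.2879 | cruise [0.2879, 0.5759) | windmill J≥0.5759
J = 0.2406 → climb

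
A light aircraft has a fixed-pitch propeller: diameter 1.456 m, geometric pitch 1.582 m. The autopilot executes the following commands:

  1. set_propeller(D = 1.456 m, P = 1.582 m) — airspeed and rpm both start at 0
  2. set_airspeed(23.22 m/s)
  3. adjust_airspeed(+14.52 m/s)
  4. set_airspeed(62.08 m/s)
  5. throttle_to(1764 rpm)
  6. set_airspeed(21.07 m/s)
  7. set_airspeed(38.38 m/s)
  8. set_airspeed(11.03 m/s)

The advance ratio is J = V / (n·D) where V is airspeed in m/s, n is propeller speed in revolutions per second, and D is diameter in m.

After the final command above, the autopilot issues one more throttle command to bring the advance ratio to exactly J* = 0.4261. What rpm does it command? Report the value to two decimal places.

set_propeller: D = 1.456 m, P = 1.582 m (p = P/D = 1.086538); state ← (V=0, rpm=0)
set_airspeed(23.22): V ← 23.22 m/s
adjust_airspeed(+14.52): V ← 23.22 +14.52 = 37.74 m/s
set_airspeed(62.08): V ← 62.08 m/s
throttle_to(1764): rpm ← 1764
set_airspeed(21.07): V ← 21.07 m/s
set_airspeed(38.38): V ← 38.38 m/s
set_airspeed(11.03): V ← 11.03 m/s
final state: V = 11.03 m/s, rpm = 1764 → n = rpm/60 = 29.400000 rev/s
target J* = 0.4261; solve J* = V/(n·D) for n: n = V/(J*·D) = 11.03/(0.4261 × 1.456) = 17.778807 rev/s
rpm = 60·n = 1066.728390

rpm = 1066.73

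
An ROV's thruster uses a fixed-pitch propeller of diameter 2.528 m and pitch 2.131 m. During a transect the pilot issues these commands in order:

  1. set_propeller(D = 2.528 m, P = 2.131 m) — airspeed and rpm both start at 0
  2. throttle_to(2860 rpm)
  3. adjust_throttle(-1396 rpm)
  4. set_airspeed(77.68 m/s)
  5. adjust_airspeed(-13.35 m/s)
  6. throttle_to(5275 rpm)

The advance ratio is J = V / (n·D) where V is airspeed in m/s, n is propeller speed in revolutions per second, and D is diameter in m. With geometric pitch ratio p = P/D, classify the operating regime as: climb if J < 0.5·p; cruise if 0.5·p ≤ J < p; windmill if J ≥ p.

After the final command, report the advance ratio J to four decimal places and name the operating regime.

J = 0.2894, regime = climb

set_propeller: D = 2.528 m, P = 2.131 m (p = P/D = 0.842959); state ← (V=0, rpm=0)
throttle_to(2860): rpm ← 2860
adjust_throttle(-1396): rpm ← 2860 -1396 = 1464
set_airspeed(77.68): V ← 77.68 m/s
adjust_airspeed(-13.35): V ← 77.68 -13.35 = 64.33 m/s
throttle_to(5275): rpm ← 5275
final state: V = 64.33 m/s, rpm = 5275 → n = rpm/60 = 87.916667 rev/s
J = V / (n·D) = 64.33 / (87.916667 × 2.528) = 0.289444
regime bands: climb J<0.4215 | cruise [0.4215, 0.8430) | windmill J≥0.8430
J = 0.2894 → climb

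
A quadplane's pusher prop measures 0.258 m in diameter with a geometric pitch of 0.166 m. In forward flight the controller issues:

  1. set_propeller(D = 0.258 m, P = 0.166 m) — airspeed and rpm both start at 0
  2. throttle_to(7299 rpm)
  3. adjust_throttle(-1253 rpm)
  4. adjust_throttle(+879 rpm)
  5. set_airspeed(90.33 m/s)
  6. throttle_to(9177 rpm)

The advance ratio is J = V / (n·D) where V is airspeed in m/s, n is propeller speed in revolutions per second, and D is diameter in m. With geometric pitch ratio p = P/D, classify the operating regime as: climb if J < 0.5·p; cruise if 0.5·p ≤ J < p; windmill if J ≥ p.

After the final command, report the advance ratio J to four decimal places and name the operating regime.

set_propeller: D = 0.258 m, P = 0.166 m (p = P/D = 0.643411); state ← (V=0, rpm=0)
throttle_to(7299): rpm ← 7299
adjust_throttle(-1253): rpm ← 7299 -1253 = 6046
adjust_throttle(+879): rpm ← 6046 +879 = 6925
set_airspeed(90.33): V ← 90.33 m/s
throttle_to(9177): rpm ← 9177
final state: V = 90.33 m/s, rpm = 9177 → n = rpm/60 = 152.950000 rev/s
J = V / (n·D) = 90.33 / (152.950000 × 0.258) = 2.289090
regime bands: climb J<0.3217 | cruise [0.3217, 0.6434) | windmill J≥0.6434
J = 2.2891 → windmill

J = 2.2891, regime = windmill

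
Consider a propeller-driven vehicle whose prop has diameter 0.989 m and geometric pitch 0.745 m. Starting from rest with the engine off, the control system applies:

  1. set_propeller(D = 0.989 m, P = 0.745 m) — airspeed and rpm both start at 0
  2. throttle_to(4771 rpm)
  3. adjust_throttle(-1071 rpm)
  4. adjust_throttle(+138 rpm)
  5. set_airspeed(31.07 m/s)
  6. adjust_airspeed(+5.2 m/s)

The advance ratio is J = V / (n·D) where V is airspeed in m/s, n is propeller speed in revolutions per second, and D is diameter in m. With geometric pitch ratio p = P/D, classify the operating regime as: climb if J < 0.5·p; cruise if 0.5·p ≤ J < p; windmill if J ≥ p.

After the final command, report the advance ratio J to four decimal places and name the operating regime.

set_propeller: D = 0.989 m, P = 0.745 m (p = P/D = 0.753286); state ← (V=0, rpm=0)
throttle_to(4771): rpm ← 4771
adjust_throttle(-1071): rpm ← 4771 -1071 = 3700
adjust_throttle(+138): rpm ← 3700 +138 = 3838
set_airspeed(31.07): V ← 31.07 m/s
adjust_airspeed(+5.2): V ← 31.07 +5.2 = 36.27 m/s
final state: V = 36.27 m/s, rpm = 3838 → n = rpm/60 = 63.966667 rev/s
J = V / (n·D) = 36.27 / (63.966667 × 0.989) = 0.573321
regime bands: climb J<0.3766 | cruise [0.3766, 0.7533) | windmill J≥0.7533
J = 0.5733 → cruise

J = 0.5733, regime = cruise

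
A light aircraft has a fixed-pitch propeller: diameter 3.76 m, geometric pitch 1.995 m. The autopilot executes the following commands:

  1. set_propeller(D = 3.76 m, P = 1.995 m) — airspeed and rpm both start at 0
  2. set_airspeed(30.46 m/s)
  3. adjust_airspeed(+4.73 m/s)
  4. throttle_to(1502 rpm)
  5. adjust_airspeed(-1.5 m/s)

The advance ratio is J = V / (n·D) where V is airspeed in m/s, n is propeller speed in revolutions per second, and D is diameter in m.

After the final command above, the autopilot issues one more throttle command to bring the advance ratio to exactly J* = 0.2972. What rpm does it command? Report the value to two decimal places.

set_propeller: D = 3.76 m, P = 1.995 m (p = P/D = 0.530585); state ← (V=0, rpm=0)
set_airspeed(30.46): V ← 30.46 m/s
adjust_airspeed(+4.73): V ← 30.46 +4.73 = 35.19 m/s
throttle_to(1502): rpm ← 1502
adjust_airspeed(-1.5): V ← 35.19 -1.5 = 33.69 m/s
final state: V = 33.69 m/s, rpm = 1502 → n = rpm/60 = 25.033333 rev/s
target J* = 0.2972; solve J* = V/(n·D) for n: n = V/(J*·D) = 33.69/(0.2972 × 3.76) = 30.148406 rev/s
rpm = 60·n = 1808.904384

rpm = 1808.90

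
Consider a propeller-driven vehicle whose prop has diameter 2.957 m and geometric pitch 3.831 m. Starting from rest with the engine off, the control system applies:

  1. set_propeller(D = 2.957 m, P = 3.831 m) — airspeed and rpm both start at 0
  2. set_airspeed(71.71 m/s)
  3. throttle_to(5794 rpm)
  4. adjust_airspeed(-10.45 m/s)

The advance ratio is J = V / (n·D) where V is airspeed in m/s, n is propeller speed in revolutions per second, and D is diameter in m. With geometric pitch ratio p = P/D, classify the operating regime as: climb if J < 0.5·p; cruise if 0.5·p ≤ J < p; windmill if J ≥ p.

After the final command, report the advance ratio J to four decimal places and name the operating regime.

J = 0.2145, regime = climb

set_propeller: D = 2.957 m, P = 3.831 m (p = P/D = 1.295570); state ← (V=0, rpm=0)
set_airspeed(71.71): V ← 71.71 m/s
throttle_to(5794): rpm ← 5794
adjust_airspeed(-10.45): V ← 71.71 -10.45 = 61.26 m/s
final state: V = 61.26 m/s, rpm = 5794 → n = rpm/60 = 96.566667 rev/s
J = V / (n·D) = 61.26 / (96.566667 × 2.957) = 0.214535
regime bands: climb J<0.6478 | cruise [0.6478, 1.2956) | windmill J≥1.2956
J = 0.2145 → climb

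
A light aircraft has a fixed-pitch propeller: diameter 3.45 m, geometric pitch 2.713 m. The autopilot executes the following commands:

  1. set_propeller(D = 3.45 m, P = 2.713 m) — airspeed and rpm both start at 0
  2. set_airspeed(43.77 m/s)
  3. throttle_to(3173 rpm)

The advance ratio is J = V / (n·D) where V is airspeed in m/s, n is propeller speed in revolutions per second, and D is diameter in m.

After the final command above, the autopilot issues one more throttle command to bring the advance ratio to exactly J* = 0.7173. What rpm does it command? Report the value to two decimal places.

set_propeller: D = 3.45 m, P = 2.713 m (p = P/D = 0.786377); state ← (V=0, rpm=0)
set_airspeed(43.77): V ← 43.77 m/s
throttle_to(3173): rpm ← 3173
final state: V = 43.77 m/s, rpm = 3173 → n = rpm/60 = 52.883333 rev/s
target J* = 0.7173; solve J* = V/(n·D) for n: n = V/(J*·D) = 43.77/(0.7173 × 3.45) = 17.687100 rev/s
rpm = 60·n = 1061.225974

rpm = 1061.23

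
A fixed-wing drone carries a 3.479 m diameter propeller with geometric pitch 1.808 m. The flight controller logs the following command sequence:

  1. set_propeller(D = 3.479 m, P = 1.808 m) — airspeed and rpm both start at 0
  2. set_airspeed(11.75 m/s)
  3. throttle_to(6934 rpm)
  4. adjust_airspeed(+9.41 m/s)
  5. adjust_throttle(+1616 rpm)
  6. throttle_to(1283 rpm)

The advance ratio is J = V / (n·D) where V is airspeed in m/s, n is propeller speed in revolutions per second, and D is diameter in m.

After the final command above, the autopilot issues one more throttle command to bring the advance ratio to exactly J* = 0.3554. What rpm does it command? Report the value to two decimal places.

rpm = 1026.82

set_propeller: D = 3.479 m, P = 1.808 m (p = P/D = 0.519690); state ← (V=0, rpm=0)
set_airspeed(11.75): V ← 11.75 m/s
throttle_to(6934): rpm ← 6934
adjust_airspeed(+9.41): V ← 11.75 +9.41 = 21.16 m/s
adjust_throttle(+1616): rpm ← 6934 +1616 = 8550
throttle_to(1283): rpm ← 1283
final state: V = 21.16 m/s, rpm = 1283 → n = rpm/60 = 21.383333 rev/s
target J* = 0.3554; solve J* = V/(n·D) for n: n = V/(J*·D) = 21.16/(0.3554 × 3.479) = 17.113696 rev/s
rpm = 60·n = 1026.821755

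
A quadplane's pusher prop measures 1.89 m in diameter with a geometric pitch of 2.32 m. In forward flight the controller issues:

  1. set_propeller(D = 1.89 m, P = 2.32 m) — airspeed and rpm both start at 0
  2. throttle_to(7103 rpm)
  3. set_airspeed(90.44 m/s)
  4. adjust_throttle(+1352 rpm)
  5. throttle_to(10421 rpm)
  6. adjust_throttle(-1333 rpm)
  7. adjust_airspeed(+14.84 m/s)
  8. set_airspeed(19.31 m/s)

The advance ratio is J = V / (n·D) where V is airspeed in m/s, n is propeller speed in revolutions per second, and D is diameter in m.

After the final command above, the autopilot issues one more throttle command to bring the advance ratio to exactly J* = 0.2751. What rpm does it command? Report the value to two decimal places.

set_propeller: D = 1.89 m, P = 2.32 m (p = P/D = 1.227513); state ← (V=0, rpm=0)
throttle_to(7103): rpm ← 7103
set_airspeed(90.44): V ← 90.44 m/s
adjust_throttle(+1352): rpm ← 7103 +1352 = 8455
throttle_to(10421): rpm ← 10421
adjust_throttle(-1333): rpm ← 10421 -1333 = 9088
adjust_airspeed(+14.84): V ← 90.44 +14.84 = 105.28 m/s
set_airspeed(19.31): V ← 19.31 m/s
final state: V = 19.31 m/s, rpm = 9088 → n = rpm/60 = 151.466667 rev/s
target J* = 0.2751; solve J* = V/(n·D) for n: n = V/(J*·D) = 19.31/(0.2751 × 1.89) = 37.138972 rev/s
rpm = 60·n = 2228.338324

rpm = 2228.34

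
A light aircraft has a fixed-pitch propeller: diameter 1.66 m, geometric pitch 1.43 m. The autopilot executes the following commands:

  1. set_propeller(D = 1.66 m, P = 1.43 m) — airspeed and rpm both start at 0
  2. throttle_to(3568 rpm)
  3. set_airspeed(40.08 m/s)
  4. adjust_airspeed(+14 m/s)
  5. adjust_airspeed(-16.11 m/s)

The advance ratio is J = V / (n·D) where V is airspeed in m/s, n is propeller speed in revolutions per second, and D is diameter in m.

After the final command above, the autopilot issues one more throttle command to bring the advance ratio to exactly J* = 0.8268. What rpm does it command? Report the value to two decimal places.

set_propeller: D = 1.66 m, P = 1.43 m (p = P/D = 0.861446); state ← (V=0, rpm=0)
throttle_to(3568): rpm ← 3568
set_airspeed(40.08): V ← 40.08 m/s
adjust_airspeed(+14): V ← 40.08 +14 = 54.08 m/s
adjust_airspeed(-16.11): V ← 54.08 -16.11 = 37.97 m/s
final state: V = 37.97 m/s, rpm = 3568 → n = rpm/60 = 59.466667 rev/s
target J* = 0.8268; solve J* = V/(n·D) for n: n = V/(J*·D) = 37.97/(0.8268 × 1.66) = 27.665087 rev/s
rpm = 60·n = 1659.905223

rpm = 1659.91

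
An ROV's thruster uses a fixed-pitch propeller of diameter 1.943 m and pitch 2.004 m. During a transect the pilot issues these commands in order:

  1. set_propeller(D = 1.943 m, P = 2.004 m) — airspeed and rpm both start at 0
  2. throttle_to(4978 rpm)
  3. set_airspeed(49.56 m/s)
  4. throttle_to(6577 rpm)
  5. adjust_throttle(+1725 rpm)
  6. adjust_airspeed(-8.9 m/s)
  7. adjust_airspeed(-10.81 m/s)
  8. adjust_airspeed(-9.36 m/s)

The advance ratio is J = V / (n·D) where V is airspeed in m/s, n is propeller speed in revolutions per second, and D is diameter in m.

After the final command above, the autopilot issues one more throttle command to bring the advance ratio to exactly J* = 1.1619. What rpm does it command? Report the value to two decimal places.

set_propeller: D = 1.943 m, P = 2.004 m (p = P/D = 1.031395); state ← (V=0, rpm=0)
throttle_to(4978): rpm ← 4978
set_airspeed(49.56): V ← 49.56 m/s
throttle_to(6577): rpm ← 6577
adjust_throttle(+1725): rpm ← 6577 +1725 = 8302
adjust_airspeed(-8.9): V ← 49.56 -8.9 = 40.66 m/s
adjust_airspeed(-10.81): V ← 40.66 -10.81 = 29.85 m/s
adjust_airspeed(-9.36): V ← 29.85 -9.36 = 20.49 m/s
final state: V = 20.49 m/s, rpm = 8302 → n = rpm/60 = 138.366667 rev/s
target J* = 1.1619; solve J* = V/(n·D) for n: n = V/(J*·D) = 20.49/(1.1619 × 1.943) = 9.076124 rev/s
rpm = 60·n = 544.567422

rpm = 544.57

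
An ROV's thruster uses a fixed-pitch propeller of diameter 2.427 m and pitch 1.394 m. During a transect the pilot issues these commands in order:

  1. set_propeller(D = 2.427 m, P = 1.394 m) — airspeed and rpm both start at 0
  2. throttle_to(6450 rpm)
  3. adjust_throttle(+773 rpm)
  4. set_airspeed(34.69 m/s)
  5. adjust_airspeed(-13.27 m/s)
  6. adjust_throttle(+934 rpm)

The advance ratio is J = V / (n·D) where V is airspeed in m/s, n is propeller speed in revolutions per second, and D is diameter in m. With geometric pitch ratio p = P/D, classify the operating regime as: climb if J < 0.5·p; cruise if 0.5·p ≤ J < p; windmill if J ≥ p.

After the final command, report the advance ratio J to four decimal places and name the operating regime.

J = 0.0649, regime = climb

set_propeller: D = 2.427 m, P = 1.394 m (p = P/D = 0.574372); state ← (V=0, rpm=0)
throttle_to(6450): rpm ← 6450
adjust_throttle(+773): rpm ← 6450 +773 = 7223
set_airspeed(34.69): V ← 34.69 m/s
adjust_airspeed(-13.27): V ← 34.69 -13.27 = 21.42 m/s
adjust_throttle(+934): rpm ← 7223 +934 = 8157
final state: V = 21.42 m/s, rpm = 8157 → n = rpm/60 = 135.950000 rev/s
J = V / (n·D) = 21.42 / (135.950000 × 2.427) = 0.064919
regime bands: climb J<0.2872 | cruise [0.2872, 0.5744) | windmill J≥0.5744
J = 0.0649 → climb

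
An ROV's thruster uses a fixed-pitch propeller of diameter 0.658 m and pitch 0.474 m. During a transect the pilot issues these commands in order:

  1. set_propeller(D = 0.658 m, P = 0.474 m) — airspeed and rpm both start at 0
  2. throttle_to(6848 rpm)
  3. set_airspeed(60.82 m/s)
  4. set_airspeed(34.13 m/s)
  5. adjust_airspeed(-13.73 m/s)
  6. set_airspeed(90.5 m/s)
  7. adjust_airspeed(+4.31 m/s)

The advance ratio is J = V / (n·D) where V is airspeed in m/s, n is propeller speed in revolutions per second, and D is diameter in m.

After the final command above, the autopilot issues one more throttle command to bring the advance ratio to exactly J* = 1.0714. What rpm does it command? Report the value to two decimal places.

set_propeller: D = 0.658 m, P = 0.474 m (p = P/D = 0.720365); state ← (V=0, rpm=0)
throttle_to(6848): rpm ← 6848
set_airspeed(60.82): V ← 60.82 m/s
set_airspeed(34.13): V ← 34.13 m/s
adjust_airspeed(-13.73): V ← 34.13 -13.73 = 20.4 m/s
set_airspeed(90.5): V ← 90.5 m/s
adjust_airspeed(+4.31): V ← 90.5 +4.31 = 94.81 m/s
final state: V = 94.81 m/s, rpm = 6848 → n = rpm/60 = 114.133333 rev/s
target J* = 1.0714; solve J* = V/(n·D) for n: n = V/(J*·D) = 94.81/(1.0714 × 0.658) = 134.485856 rev/s
rpm = 60·n = 8069.151348

rpm = 8069.15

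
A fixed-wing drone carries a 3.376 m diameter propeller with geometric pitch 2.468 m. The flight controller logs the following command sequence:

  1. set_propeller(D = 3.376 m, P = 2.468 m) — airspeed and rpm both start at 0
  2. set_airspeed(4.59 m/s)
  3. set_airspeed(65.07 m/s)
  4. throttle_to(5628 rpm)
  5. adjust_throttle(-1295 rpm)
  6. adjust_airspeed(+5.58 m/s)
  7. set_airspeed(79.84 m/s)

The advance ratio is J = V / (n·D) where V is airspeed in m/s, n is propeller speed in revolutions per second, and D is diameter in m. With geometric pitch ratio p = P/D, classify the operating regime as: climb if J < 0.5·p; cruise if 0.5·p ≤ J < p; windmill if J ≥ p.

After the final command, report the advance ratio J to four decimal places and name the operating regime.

J = 0.3275, regime = climb

set_propeller: D = 3.376 m, P = 2.468 m (p = P/D = 0.731043); state ← (V=0, rpm=0)
set_airspeed(4.59): V ← 4.59 m/s
set_airspeed(65.07): V ← 65.07 m/s
throttle_to(5628): rpm ← 5628
adjust_throttle(-1295): rpm ← 5628 -1295 = 4333
adjust_airspeed(+5.58): V ← 65.07 +5.58 = 70.65 m/s
set_airspeed(79.84): V ← 79.84 m/s
final state: V = 79.84 m/s, rpm = 4333 → n = rpm/60 = 72.216667 rev/s
J = V / (n·D) = 79.84 / (72.216667 × 3.376) = 0.327477
regime bands: climb J<0.3655 | cruise [0.3655, 0.7310) | windmill J≥0.7310
J = 0.3275 → climb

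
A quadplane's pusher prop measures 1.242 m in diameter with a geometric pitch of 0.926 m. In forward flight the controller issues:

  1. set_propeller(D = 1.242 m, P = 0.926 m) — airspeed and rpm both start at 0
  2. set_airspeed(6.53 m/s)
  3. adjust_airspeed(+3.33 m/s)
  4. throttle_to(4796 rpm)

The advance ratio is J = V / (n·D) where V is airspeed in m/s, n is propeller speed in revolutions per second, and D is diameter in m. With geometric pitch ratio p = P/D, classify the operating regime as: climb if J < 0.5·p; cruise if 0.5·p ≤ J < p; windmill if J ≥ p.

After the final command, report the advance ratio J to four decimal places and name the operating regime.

J = 0.0993, regime = climb

set_propeller: D = 1.242 m, P = 0.926 m (p = P/D = 0.745572); state ← (V=0, rpm=0)
set_airspeed(6.53): V ← 6.53 m/s
adjust_airspeed(+3.33): V ← 6.53 +3.33 = 9.86 m/s
throttle_to(4796): rpm ← 4796
final state: V = 9.86 m/s, rpm = 4796 → n = rpm/60 = 79.933333 rev/s
J = V / (n·D) = 9.86 / (79.933333 × 1.242) = 0.099318
regime bands: climb J<0.3728 | cruise [0.3728, 0.7456) | windmill J≥0.7456
J = 0.0993 → climb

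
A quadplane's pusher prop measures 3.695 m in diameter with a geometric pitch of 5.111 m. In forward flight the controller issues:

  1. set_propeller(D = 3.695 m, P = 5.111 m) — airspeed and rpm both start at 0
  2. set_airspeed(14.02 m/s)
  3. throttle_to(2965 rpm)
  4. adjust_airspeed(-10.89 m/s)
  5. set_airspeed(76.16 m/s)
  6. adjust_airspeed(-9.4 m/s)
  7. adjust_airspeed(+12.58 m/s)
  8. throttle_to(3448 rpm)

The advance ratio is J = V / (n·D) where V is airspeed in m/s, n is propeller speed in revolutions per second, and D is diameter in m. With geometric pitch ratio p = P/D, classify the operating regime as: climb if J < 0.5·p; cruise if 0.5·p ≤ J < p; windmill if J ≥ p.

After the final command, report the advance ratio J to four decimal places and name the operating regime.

J = 0.3736, regime = climb

set_propeller: D = 3.695 m, P = 5.111 m (p = P/D = 1.383221); state ← (V=0, rpm=0)
set_airspeed(14.02): V ← 14.02 m/s
throttle_to(2965): rpm ← 2965
adjust_airspeed(-10.89): V ← 14.02 -10.89 = 3.13 m/s
set_airspeed(76.16): V ← 76.16 m/s
adjust_airspeed(-9.4): V ← 76.16 -9.4 = 66.76 m/s
adjust_airspeed(+12.58): V ← 66.76 +12.58 = 79.34 m/s
throttle_to(3448): rpm ← 3448
final state: V = 79.34 m/s, rpm = 3448 → n = rpm/60 = 57.466667 rev/s
J = V / (n·D) = 79.34 / (57.466667 × 3.695) = 0.373647
regime bands: climb J<0.6916 | cruise [0.6916, 1.3832) | windmill J≥1.3832
J = 0.3736 → climb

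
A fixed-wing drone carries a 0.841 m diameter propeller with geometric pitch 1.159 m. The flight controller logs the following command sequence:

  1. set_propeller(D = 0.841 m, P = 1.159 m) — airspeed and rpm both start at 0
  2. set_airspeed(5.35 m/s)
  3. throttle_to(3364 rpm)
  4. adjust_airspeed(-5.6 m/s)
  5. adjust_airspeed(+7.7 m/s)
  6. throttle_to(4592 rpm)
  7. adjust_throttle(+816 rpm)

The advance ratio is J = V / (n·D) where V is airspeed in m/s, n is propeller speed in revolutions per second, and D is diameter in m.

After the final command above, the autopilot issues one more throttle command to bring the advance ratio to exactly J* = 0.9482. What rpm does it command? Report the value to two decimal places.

set_propeller: D = 0.841 m, P = 1.159 m (p = P/D = 1.378121); state ← (V=0, rpm=0)
set_airspeed(5.35): V ← 5.35 m/s
throttle_to(3364): rpm ← 3364
adjust_airspeed(-5.6): V ← 5.35 -5.6 = -0.25 m/s
adjust_airspeed(+7.7): V ← -0.25 +7.7 = 7.45 m/s
throttle_to(4592): rpm ← 4592
adjust_throttle(+816): rpm ← 4592 +816 = 5408
final state: V = 7.45 m/s, rpm = 5408 → n = rpm/60 = 90.133333 rev/s
target J* = 0.9482; solve J* = V/(n·D) for n: n = V/(J*·D) = 7.45/(0.9482 × 0.841) = 9.342440 rev/s
rpm = 60·n = 560.546411

rpm = 560.55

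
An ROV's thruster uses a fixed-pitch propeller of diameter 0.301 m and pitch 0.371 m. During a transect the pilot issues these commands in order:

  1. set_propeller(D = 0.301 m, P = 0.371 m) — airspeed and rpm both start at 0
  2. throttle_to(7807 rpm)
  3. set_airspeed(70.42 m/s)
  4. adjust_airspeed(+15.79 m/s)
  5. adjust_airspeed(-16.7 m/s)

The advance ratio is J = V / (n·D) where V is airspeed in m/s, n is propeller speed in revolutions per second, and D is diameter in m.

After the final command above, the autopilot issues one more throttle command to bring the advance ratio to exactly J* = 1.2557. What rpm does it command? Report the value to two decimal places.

set_propeller: D = 0.301 m, P = 0.371 m (p = P/D = 1.232558); state ← (V=0, rpm=0)
throttle_to(7807): rpm ← 7807
set_airspeed(70.42): V ← 70.42 m/s
adjust_airspeed(+15.79): V ← 70.42 +15.79 = 86.21 m/s
adjust_airspeed(-16.7): V ← 86.21 -16.7 = 69.51 m/s
final state: V = 69.51 m/s, rpm = 7807 → n = rpm/60 = 130.116667 rev/s
target J* = 1.2557; solve J* = V/(n·D) for n: n = V/(J*·D) = 69.51/(1.2557 × 0.301) = 183.905577 rev/s
rpm = 60·n = 11034.334597

rpm = 11034.33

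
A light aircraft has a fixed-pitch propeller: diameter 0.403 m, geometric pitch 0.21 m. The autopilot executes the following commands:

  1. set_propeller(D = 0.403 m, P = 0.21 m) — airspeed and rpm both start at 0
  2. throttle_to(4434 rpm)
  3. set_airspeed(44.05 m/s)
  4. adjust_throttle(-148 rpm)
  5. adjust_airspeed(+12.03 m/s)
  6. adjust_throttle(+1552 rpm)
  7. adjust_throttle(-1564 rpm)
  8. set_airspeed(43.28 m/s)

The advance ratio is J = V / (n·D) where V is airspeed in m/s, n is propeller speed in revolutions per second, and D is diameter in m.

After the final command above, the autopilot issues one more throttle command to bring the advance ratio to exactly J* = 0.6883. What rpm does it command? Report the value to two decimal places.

set_propeller: D = 0.403 m, P = 0.21 m (p = P/D = 0.521092); state ← (V=0, rpm=0)
throttle_to(4434): rpm ← 4434
set_airspeed(44.05): V ← 44.05 m/s
adjust_throttle(-148): rpm ← 4434 -148 = 4286
adjust_airspeed(+12.03): V ← 44.05 +12.03 = 56.08 m/s
adjust_throttle(+1552): rpm ← 4286 +1552 = 5838
adjust_throttle(-1564): rpm ← 5838 -1564 = 4274
set_airspeed(43.28): V ← 43.28 m/s
final state: V = 43.28 m/s, rpm = 4274 → n = rpm/60 = 71.233333 rev/s
target J* = 0.6883; solve J* = V/(n·D) for n: n = V/(J*·D) = 43.28/(0.6883 × 0.403) = 156.028681 rev/s
rpm = 60·n = 9361.720843

rpm = 9361.72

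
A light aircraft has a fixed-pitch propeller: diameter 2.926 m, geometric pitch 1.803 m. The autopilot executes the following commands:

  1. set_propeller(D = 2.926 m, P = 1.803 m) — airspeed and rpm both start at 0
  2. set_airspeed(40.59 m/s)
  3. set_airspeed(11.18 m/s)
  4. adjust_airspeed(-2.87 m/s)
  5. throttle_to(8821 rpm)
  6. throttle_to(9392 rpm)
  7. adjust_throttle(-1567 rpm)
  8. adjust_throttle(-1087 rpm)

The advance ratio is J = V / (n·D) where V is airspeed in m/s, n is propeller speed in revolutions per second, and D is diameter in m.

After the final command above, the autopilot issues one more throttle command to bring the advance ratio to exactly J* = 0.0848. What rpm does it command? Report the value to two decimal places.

set_propeller: D = 2.926 m, P = 1.803 m (p = P/D = 0.616200); state ← (V=0, rpm=0)
set_airspeed(40.59): V ← 40.59 m/s
set_airspeed(11.18): V ← 11.18 m/s
adjust_airspeed(-2.87): V ← 11.18 -2.87 = 8.31 m/s
throttle_to(8821): rpm ← 8821
throttle_to(9392): rpm ← 9392
adjust_throttle(-1567): rpm ← 9392 -1567 = 7825
adjust_throttle(-1087): rpm ← 7825 -1087 = 6738
final state: V = 8.31 m/s, rpm = 6738 → n = rpm/60 = 112.300000 rev/s
target J* = 0.0848; solve J* = V/(n·D) for n: n = V/(J*·D) = 8.31/(0.0848 × 2.926) = 33.491211 rev/s
rpm = 60·n = 2009.472652

rpm = 2009.47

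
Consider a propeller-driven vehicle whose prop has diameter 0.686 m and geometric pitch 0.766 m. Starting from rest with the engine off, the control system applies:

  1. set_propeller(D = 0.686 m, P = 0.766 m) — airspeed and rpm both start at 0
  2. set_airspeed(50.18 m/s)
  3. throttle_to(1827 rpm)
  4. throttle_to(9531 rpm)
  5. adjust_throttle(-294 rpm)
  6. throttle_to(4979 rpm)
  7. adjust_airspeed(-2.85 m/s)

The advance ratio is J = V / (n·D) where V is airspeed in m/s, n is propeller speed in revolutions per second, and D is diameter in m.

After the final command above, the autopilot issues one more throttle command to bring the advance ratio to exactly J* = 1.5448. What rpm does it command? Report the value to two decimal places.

rpm = 2679.73

set_propeller: D = 0.686 m, P = 0.766 m (p = P/D = 1.116618); state ← (V=0, rpm=0)
set_airspeed(50.18): V ← 50.18 m/s
throttle_to(1827): rpm ← 1827
throttle_to(9531): rpm ← 9531
adjust_throttle(-294): rpm ← 9531 -294 = 9237
throttle_to(4979): rpm ← 4979
adjust_airspeed(-2.85): V ← 50.18 -2.85 = 47.33 m/s
final state: V = 47.33 m/s, rpm = 4979 → n = rpm/60 = 82.983333 rev/s
target J* = 1.5448; solve J* = V/(n·D) for n: n = V/(J*·D) = 47.33/(1.5448 × 0.686) = 44.662202 rev/s
rpm = 60·n = 2679.732099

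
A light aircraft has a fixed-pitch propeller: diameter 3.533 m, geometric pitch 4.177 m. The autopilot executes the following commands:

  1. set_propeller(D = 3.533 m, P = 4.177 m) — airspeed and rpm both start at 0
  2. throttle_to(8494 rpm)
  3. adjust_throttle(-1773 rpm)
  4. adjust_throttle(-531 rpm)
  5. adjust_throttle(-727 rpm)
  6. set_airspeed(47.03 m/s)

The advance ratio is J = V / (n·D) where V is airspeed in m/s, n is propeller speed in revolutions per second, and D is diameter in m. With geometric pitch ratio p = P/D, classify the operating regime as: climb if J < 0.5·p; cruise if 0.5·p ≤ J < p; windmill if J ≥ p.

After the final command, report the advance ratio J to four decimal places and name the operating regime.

J = 0.1462, regime = climb

set_propeller: D = 3.533 m, P = 4.177 m (p = P/D = 1.182281); state ← (V=0, rpm=0)
throttle_to(8494): rpm ← 8494
adjust_throttle(-1773): rpm ← 8494 -1773 = 6721
adjust_throttle(-531): rpm ← 6721 -531 = 6190
adjust_throttle(-727): rpm ← 6190 -727 = 5463
set_airspeed(47.03): V ← 47.03 m/s
final state: V = 47.03 m/s, rpm = 5463 → n = rpm/60 = 91.050000 rev/s
J = V / (n·D) = 47.03 / (91.050000 × 3.533) = 0.146201
regime bands: climb J<0.5911 | cruise [0.5911, 1.1823) | windmill J≥1.1823
J = 0.1462 → climb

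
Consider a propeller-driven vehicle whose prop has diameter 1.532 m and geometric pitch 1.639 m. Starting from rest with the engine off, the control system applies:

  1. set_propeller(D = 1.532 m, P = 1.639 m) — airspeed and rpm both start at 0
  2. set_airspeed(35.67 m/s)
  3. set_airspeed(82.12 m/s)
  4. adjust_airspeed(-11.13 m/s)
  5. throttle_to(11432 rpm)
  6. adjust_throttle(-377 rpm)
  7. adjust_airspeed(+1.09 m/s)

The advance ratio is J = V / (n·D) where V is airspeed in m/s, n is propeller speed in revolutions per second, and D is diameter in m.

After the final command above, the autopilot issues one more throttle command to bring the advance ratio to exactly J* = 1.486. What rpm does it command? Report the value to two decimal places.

rpm = 1899.72

set_propeller: D = 1.532 m, P = 1.639 m (p = P/D = 1.069843); state ← (V=0, rpm=0)
set_airspeed(35.67): V ← 35.67 m/s
set_airspeed(82.12): V ← 82.12 m/s
adjust_airspeed(-11.13): V ← 82.12 -11.13 = 70.99 m/s
throttle_to(11432): rpm ← 11432
adjust_throttle(-377): rpm ← 11432 -377 = 11055
adjust_airspeed(+1.09): V ← 70.99 +1.09 = 72.08 m/s
final state: V = 72.08 m/s, rpm = 11055 → n = rpm/60 = 184.250000 rev/s
target J* = 1.486; solve J* = V/(n·D) for n: n = V/(J*·D) = 72.08/(1.486 × 1.532) = 31.661917 rev/s
rpm = 60·n = 1899.715008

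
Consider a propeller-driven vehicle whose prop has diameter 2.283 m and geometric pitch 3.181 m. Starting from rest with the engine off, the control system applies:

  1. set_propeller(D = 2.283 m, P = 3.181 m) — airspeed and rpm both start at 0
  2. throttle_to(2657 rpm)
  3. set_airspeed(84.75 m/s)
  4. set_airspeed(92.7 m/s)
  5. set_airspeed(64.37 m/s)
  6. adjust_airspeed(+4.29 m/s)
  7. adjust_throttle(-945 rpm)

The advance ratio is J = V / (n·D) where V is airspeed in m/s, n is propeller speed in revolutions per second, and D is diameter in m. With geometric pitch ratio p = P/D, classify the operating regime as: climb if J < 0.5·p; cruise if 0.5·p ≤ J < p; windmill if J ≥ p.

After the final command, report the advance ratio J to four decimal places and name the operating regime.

set_propeller: D = 2.283 m, P = 3.181 m (p = P/D = 1.393342); state ← (V=0, rpm=0)
throttle_to(2657): rpm ← 2657
set_airspeed(84.75): V ← 84.75 m/s
set_airspeed(92.7): V ← 92.7 m/s
set_airspeed(64.37): V ← 64.37 m/s
adjust_airspeed(+4.29): V ← 64.37 +4.29 = 68.66 m/s
adjust_throttle(-945): rpm ← 2657 -945 = 1712
final state: V = 68.66 m/s, rpm = 1712 → n = rpm/60 = 28.533333 rev/s
J = V / (n·D) = 68.66 / (28.533333 × 2.283) = 1.054012
regime bands: climb J<0.6967 | cruise [0.6967, 1.3933) | windmill J≥1.3933
J = 1.0540 → cruise

J = 1.0540, regime = cruise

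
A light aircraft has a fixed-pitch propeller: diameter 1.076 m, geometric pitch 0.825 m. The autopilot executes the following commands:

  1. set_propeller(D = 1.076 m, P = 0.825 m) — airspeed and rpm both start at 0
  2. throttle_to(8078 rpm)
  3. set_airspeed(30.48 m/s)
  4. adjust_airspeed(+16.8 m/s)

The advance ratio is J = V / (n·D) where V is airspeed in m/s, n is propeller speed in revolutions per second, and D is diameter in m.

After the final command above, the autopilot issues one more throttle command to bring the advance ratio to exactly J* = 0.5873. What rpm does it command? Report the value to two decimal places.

rpm = 4489.07

set_propeller: D = 1.076 m, P = 0.825 m (p = P/D = 0.766729); state ← (V=0, rpm=0)
throttle_to(8078): rpm ← 8078
set_airspeed(30.48): V ← 30.48 m/s
adjust_airspeed(+16.8): V ← 30.48 +16.8 = 47.28 m/s
final state: V = 47.28 m/s, rpm = 8078 → n = rpm/60 = 134.633333 rev/s
target J* = 0.5873; solve J* = V/(n·D) for n: n = V/(J*·D) = 47.28/(0.5873 × 1.076) = 74.817845 rev/s
rpm = 60·n = 4489.070708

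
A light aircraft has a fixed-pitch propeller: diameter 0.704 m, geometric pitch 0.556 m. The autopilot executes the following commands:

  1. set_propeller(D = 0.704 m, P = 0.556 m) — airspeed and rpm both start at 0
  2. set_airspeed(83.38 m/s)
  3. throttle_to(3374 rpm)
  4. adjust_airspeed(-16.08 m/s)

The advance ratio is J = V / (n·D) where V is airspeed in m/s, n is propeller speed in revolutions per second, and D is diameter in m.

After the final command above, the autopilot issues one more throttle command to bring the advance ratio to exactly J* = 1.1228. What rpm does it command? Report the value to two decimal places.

set_propeller: D = 0.704 m, P = 0.556 m (p = P/D = 0.789773); state ← (V=0, rpm=0)
set_airspeed(83.38): V ← 83.38 m/s
throttle_to(3374): rpm ← 3374
adjust_airspeed(-16.08): V ← 83.38 -16.08 = 67.3 m/s
final state: V = 67.3 m/s, rpm = 3374 → n = rpm/60 = 56.233333 rev/s
target J* = 1.1228; solve J* = V/(n·D) for n: n = V/(J*·D) = 67.3/(1.1228 × 0.704) = 85.141246 rev/s
rpm = 60·n = 5108.474755

rpm = 5108.47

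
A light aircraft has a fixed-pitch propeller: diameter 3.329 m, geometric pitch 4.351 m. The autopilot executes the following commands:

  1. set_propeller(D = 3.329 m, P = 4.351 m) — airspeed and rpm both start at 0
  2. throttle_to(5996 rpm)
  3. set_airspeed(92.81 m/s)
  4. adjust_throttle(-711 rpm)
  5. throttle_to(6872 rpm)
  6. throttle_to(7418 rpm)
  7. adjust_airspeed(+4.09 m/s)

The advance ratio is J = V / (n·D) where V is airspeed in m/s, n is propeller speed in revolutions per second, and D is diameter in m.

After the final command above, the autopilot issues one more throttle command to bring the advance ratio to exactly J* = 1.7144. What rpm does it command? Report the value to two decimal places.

set_propeller: D = 3.329 m, P = 4.351 m (p = P/D = 1.306999); state ← (V=0, rpm=0)
throttle_to(5996): rpm ← 5996
set_airspeed(92.81): V ← 92.81 m/s
adjust_throttle(-711): rpm ← 5996 -711 = 5285
throttle_to(6872): rpm ← 6872
throttle_to(7418): rpm ← 7418
adjust_airspeed(+4.09): V ← 92.81 +4.09 = 96.9 m/s
final state: V = 96.9 m/s, rpm = 7418 → n = rpm/60 = 123.633333 rev/s
target J* = 1.7144; solve J* = V/(n·D) for n: n = V/(J*·D) = 96.9/(1.7144 × 3.329) = 16.978442 rev/s
rpm = 60·n = 1018.706493

rpm = 1018.71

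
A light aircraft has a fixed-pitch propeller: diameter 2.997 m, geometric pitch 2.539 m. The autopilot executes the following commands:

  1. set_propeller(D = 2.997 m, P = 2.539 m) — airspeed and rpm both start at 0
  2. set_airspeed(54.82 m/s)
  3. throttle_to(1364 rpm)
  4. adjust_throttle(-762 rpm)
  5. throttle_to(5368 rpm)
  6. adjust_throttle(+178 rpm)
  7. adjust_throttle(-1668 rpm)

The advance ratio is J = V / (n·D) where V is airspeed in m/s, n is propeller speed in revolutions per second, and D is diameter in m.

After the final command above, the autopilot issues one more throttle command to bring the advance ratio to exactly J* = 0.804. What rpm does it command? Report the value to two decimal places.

set_propeller: D = 2.997 m, P = 2.539 m (p = P/D = 0.847181); state ← (V=0, rpm=0)
set_airspeed(54.82): V ← 54.82 m/s
throttle_to(1364): rpm ← 1364
adjust_throttle(-762): rpm ← 1364 -762 = 602
throttle_to(5368): rpm ← 5368
adjust_throttle(+178): rpm ← 5368 +178 = 5546
adjust_throttle(-1668): rpm ← 5546 -1668 = 3878
final state: V = 54.82 m/s, rpm = 3878 → n = rpm/60 = 64.633333 rev/s
target J* = 0.804; solve J* = V/(n·D) for n: n = V/(J*·D) = 54.82/(0.804 × 2.997) = 22.750777 rev/s
rpm = 60·n = 1365.046639

rpm = 1365.05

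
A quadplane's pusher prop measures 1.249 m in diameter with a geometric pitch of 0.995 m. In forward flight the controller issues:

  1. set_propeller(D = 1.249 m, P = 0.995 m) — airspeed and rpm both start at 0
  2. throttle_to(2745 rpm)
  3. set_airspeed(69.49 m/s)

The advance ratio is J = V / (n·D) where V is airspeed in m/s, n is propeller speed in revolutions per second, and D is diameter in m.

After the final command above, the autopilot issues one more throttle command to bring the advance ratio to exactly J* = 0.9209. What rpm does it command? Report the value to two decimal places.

rpm = 3624.92

set_propeller: D = 1.249 m, P = 0.995 m (p = P/D = 0.796637); state ← (V=0, rpm=0)
throttle_to(2745): rpm ← 2745
set_airspeed(69.49): V ← 69.49 m/s
final state: V = 69.49 m/s, rpm = 2745 → n = rpm/60 = 45.750000 rev/s
target J* = 0.9209; solve J* = V/(n·D) for n: n = V/(J*·D) = 69.49/(0.9209 × 1.249) = 60.415365 rev/s
rpm = 60·n = 3624.921873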